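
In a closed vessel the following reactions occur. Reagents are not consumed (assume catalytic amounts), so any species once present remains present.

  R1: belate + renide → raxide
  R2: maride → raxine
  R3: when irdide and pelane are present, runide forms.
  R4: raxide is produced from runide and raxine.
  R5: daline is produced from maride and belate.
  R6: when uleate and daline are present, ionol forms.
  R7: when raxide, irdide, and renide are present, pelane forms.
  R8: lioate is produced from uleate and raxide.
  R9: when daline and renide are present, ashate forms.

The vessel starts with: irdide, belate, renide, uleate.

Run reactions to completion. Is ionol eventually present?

No

ionol would need uleate and daline (R6), but daline never forms.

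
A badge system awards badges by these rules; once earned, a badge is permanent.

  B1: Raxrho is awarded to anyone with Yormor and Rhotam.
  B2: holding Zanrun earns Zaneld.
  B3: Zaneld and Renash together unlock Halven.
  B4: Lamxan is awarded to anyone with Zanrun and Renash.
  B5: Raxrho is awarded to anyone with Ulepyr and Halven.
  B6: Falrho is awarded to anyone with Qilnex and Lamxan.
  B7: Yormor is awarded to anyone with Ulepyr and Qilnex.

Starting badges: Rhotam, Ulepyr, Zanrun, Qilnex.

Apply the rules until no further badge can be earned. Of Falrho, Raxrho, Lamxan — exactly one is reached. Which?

Raxrho

With Ulepyr and Qilnex, Yormor is earned (B7).
With Yormor and Rhotam, Raxrho is earned (B1).
Lamxan would need Zanrun and Renash (B4), but Renash is never earned. Falrho would need Qilnex and Lamxan (B6), but Lamxan is never earned.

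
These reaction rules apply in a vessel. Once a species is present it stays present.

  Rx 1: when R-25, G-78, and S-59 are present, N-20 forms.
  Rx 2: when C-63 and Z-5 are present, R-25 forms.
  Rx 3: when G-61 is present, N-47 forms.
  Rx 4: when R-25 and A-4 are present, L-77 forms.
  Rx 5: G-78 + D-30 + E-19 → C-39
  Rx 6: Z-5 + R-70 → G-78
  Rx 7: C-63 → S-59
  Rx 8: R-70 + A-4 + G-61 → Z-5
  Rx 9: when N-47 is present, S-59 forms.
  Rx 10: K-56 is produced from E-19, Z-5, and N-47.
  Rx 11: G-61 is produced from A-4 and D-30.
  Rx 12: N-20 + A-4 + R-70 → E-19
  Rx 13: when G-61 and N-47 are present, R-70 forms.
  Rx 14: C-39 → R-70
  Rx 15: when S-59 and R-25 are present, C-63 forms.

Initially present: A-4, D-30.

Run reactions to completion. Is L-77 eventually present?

No

L-77 would need R-25 and A-4 (Rx 4), but R-25 never forms.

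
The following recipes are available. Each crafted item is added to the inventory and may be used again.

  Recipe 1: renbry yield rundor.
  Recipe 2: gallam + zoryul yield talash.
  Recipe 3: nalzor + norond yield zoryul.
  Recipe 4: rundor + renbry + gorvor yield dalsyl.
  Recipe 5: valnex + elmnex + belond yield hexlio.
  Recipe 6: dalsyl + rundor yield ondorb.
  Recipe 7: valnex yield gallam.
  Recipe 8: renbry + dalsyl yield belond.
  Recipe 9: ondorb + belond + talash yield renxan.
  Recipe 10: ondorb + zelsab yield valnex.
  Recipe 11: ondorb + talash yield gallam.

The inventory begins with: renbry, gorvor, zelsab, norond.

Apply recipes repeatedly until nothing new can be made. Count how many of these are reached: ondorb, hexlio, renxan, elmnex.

Using Recipe 1, renbry makes rundor.
rundor + renbry + gorvor → dalsyl (Recipe 4).
dalsyl + rundor → ondorb (Recipe 6).
ondorb: reached.
hexlio would need valnex, elmnex, and belond (Recipe 5), but elmnex is never obtained.
renxan would need ondorb, belond, and talash (Recipe 9), but talash is never obtained.
No rule produces elmnex, and it is not given.
Reached: ondorb — 1 of the 4.

1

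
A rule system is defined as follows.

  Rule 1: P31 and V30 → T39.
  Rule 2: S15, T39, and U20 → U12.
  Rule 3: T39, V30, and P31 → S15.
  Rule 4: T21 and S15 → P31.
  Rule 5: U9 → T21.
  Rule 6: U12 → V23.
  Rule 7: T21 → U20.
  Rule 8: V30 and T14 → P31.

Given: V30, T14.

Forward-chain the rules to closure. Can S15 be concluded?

V30 and T14 hold, so P31 follows (Rule 8).
P31 and V30 hold, so T39 follows (Rule 1).
From T39, V30, and P31, Rule 3 gives S15.

Yes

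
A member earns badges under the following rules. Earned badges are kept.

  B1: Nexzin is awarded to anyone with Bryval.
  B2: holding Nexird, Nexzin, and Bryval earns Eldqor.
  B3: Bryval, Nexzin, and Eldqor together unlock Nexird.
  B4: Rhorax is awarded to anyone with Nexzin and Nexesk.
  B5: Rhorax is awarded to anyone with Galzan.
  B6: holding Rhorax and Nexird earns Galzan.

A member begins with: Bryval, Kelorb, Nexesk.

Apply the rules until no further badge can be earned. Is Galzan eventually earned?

Galzan would need Rhorax and Nexird (B6), but Nexird is never earned.

No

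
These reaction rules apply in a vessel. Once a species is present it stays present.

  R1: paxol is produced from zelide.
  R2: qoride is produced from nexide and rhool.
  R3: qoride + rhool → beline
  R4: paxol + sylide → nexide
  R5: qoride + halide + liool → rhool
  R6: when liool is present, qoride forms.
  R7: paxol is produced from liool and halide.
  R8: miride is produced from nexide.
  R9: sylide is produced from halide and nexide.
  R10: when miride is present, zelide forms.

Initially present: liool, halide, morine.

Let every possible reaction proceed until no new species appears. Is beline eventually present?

Yes

liool present → qoride forms (R6).
qoride, halide, and liool present → rhool forms (R5).
qoride and rhool present → beline forms (R3).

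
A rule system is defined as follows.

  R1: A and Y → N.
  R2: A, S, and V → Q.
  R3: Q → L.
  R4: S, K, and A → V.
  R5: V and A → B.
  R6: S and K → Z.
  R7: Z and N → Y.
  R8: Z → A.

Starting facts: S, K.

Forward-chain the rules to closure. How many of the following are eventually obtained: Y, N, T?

0

Y would need Z and N (R7), but N is never established.
N would need A and Y (R1), but Y is never established.
No rule produces T, and it is not given.
None of the 3 are reached.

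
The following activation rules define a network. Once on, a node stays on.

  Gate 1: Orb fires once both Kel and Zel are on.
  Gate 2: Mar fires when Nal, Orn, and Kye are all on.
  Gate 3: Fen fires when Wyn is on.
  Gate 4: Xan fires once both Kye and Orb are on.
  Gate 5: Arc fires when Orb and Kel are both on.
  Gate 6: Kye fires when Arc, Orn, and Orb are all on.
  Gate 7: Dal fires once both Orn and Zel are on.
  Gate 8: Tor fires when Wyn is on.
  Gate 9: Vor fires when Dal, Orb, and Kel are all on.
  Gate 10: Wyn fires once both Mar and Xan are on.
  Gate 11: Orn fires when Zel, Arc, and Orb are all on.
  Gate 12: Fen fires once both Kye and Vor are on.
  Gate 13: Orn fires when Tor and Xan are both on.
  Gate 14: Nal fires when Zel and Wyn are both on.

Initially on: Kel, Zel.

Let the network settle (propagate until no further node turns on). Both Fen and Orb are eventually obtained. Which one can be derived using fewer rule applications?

Orb

Orb: Gate 1: Kel and Zel on → Orb on. [1 rule application]
Fen: Gate 1: Kel and Zel on → Orb on. Gate 5: Orb and Kel on → Arc on. Zel, Arc, and Orb are on, so Orn fires (Gate 11). Arc, Orn, and Orb are on, so Kye fires (Gate 6). Orn and Zel are on, so Dal fires (Gate 7). Gate 9: Dal, Orb, and Kel on → Vor on. Kye and Vor are on, so Fen fires (Gate 12). [7 rule applications]
Orb needs fewer.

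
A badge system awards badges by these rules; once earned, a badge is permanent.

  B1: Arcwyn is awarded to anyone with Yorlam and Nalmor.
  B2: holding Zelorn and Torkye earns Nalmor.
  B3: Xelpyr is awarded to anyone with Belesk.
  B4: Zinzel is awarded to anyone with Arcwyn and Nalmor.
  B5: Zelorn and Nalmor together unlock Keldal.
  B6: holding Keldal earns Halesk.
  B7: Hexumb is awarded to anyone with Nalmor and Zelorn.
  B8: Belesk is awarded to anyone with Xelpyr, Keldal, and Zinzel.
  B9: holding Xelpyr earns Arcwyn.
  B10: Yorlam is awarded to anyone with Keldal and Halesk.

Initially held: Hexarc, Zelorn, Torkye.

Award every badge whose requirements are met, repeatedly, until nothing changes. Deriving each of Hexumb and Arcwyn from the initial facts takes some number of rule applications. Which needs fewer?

Hexumb: With Zelorn and Torkye, Nalmor is earned (B2). With Nalmor and Zelorn, Hexumb is earned (B7). [2 rule applications]
Arcwyn: With Zelorn and Torkye, Nalmor is earned (B2). With Zelorn and Nalmor, Keldal is earned (B5). With Keldal, Halesk is earned (B6). With Keldal and Halesk, Yorlam is earned (B10). With Yorlam and Nalmor, Arcwyn is earned (B1). [5 rule applications]
Hexumb needs fewer.

Hexumb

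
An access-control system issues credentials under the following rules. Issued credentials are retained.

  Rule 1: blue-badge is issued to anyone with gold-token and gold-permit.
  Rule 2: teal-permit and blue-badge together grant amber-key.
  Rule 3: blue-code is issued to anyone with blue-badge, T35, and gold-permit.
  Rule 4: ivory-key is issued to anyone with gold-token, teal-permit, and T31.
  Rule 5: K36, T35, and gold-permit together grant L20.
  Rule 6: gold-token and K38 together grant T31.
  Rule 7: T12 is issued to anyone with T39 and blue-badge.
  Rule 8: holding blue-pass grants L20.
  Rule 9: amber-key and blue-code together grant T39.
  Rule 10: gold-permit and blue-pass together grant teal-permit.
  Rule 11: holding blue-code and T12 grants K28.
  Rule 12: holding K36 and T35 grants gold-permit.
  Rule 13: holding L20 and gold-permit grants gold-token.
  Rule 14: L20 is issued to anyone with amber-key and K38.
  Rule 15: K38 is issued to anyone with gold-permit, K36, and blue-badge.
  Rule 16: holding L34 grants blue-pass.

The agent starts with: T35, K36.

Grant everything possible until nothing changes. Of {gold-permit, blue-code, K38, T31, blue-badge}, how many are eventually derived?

Holding K36 and T35 grants gold-permit (Rule 12).
Holding K36, T35, and gold-permit grants L20 (Rule 5).
Holding L20 and gold-permit grants gold-token (Rule 13).
Holding gold-token and gold-permit grants blue-badge (Rule 1).
Holding gold-permit, K36, and blue-badge grants K38 (Rule 15).
Holding blue-badge, T35, and gold-permit grants blue-code (Rule 3).
Holding gold-token and K38 grants T31 (Rule 6).
gold-permit: reached.
blue-code: reached.
K38: reached.
T31: reached.
blue-badge: reached.
All 5 are reached.

5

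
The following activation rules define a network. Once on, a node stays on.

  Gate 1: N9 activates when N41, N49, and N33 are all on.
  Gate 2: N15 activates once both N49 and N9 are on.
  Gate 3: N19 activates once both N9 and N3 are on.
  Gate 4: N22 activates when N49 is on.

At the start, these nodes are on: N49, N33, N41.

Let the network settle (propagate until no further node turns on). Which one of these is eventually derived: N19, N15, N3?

N41, N49, and N33 are on, so N9 activates (Gate 1).
Gate 2: N49 and N9 on → N15 on.
N19 would need N9 and N3 (Gate 3), but N3 never turns on. No rule produces N3, and it is not given.

N15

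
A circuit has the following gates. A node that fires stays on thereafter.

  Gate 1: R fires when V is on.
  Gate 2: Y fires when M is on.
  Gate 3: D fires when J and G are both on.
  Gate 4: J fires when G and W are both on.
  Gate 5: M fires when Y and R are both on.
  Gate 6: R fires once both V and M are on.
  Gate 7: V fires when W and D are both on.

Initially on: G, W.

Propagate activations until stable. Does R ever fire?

Gate 4: G and W on → J on.
J and G are on, so D fires (Gate 3).
W and D are on, so V fires (Gate 7).
Gate 1: V on → R on.

Yes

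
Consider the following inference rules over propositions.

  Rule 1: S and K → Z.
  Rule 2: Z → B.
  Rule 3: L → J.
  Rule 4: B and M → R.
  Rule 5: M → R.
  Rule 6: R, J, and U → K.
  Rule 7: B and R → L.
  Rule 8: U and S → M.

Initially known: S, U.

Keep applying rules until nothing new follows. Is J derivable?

No

J would need L (Rule 3), but L is never established.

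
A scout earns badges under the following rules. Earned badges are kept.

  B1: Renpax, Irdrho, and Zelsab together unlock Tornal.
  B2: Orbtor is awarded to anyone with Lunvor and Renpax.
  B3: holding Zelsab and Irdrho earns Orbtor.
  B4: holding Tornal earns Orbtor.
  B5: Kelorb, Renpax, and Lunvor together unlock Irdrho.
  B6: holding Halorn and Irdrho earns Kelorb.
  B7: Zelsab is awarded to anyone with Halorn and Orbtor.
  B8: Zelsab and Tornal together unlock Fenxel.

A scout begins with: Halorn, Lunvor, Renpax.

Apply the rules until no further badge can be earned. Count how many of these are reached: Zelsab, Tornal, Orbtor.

2

With Lunvor and Renpax, Orbtor is earned (B2).
With Halorn and Orbtor, Zelsab is earned (B7).
Zelsab: reached.
Tornal would need Renpax, Irdrho, and Zelsab (B1), but Irdrho is never earned.
Orbtor: reached.
Reached: Zelsab and Orbtor — 2 of the 3.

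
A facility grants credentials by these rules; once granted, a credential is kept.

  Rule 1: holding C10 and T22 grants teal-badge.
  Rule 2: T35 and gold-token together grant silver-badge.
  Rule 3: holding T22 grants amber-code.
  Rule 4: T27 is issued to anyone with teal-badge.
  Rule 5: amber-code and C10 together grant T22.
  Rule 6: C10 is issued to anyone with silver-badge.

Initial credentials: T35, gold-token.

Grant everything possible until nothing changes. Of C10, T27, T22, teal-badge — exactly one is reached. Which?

C10

Holding T35 and gold-token grants silver-badge (Rule 2).
Holding silver-badge grants C10 (Rule 6).
T27 would need teal-badge (Rule 4), but teal-badge is never granted. teal-badge would need C10 and T22 (Rule 1), but T22 is never granted. T22 would need amber-code and C10 (Rule 5), but amber-code is never granted.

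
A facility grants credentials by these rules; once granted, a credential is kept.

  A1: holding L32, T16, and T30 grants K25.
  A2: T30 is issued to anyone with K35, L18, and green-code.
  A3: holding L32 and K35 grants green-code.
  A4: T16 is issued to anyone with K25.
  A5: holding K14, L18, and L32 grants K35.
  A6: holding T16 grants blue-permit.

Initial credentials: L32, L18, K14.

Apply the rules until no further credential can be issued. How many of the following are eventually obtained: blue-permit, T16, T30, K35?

2

Holding K14, L18, and L32 grants K35 (A5).
Holding L32 and K35 grants green-code (A3).
Holding K35, L18, and green-code grants T30 (A2).
blue-permit would need T16 (A6), but T16 is never granted.
T16 would need K25 (A4), but K25 is never granted.
T30: reached.
K35: reached.
Reached: T30 and K35 — 2 of the 4.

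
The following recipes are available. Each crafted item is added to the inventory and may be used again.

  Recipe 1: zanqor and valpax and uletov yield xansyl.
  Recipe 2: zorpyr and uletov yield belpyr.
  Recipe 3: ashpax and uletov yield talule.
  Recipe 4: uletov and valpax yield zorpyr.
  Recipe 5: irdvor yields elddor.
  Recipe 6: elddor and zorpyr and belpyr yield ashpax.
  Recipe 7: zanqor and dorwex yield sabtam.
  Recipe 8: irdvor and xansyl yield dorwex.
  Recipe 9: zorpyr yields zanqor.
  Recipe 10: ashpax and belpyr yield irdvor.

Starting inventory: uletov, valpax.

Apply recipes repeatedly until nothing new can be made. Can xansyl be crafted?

Using Recipe 4, uletov and valpax make zorpyr.
Using Recipe 9, zorpyr makes zanqor.
Using Recipe 1, zanqor, valpax, and uletov make xansyl.

Yes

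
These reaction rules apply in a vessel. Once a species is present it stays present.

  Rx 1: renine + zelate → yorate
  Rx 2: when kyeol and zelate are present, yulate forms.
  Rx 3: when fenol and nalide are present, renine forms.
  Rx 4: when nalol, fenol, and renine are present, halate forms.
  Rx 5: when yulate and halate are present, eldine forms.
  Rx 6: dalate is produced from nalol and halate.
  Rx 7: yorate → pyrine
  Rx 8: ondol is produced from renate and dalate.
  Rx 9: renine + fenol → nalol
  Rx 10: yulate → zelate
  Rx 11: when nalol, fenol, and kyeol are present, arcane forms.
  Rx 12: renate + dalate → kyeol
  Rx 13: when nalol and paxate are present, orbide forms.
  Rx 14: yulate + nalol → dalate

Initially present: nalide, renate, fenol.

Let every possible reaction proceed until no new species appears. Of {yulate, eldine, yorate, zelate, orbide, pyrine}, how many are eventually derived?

0

yulate would need kyeol and zelate (Rx 2), but zelate never forms.
eldine would need yulate and halate (Rx 5), but yulate never forms.
yorate would need renine and zelate (Rx 1), but zelate never forms.
zelate would need yulate (Rx 10), but yulate never forms.
orbide would need nalol and paxate (Rx 13), but paxate never forms.
pyrine would need yorate (Rx 7), but yorate never forms.
None of the 6 are reached.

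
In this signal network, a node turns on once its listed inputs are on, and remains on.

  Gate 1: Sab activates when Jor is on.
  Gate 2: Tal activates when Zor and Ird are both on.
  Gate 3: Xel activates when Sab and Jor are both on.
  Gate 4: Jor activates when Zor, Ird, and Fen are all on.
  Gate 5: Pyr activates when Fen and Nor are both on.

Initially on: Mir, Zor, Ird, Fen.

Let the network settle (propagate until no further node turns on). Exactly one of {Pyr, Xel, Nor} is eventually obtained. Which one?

Zor, Ird, and Fen are on, so Jor activates (Gate 4).
Gate 1: Jor on → Sab on.
Gate 3: Sab and Jor on → Xel on.
Pyr would need Fen and Nor (Gate 5), but Nor never turns on. No rule produces Nor, and it is not given.

Xel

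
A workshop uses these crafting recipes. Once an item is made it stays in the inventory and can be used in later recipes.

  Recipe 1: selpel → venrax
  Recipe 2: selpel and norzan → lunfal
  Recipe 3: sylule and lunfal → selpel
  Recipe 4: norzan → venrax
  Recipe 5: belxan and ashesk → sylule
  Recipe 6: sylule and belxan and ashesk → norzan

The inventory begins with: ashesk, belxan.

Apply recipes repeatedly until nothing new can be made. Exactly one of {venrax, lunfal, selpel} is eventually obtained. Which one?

Using Recipe 5, belxan and ashesk make sylule.
Using Recipe 6, sylule, belxan, and ashesk make norzan.
Using Recipe 4, norzan makes venrax.
lunfal would need selpel and norzan (Recipe 2), but selpel is never obtained. selpel would need sylule and lunfal (Recipe 3), but lunfal is never obtained.

venrax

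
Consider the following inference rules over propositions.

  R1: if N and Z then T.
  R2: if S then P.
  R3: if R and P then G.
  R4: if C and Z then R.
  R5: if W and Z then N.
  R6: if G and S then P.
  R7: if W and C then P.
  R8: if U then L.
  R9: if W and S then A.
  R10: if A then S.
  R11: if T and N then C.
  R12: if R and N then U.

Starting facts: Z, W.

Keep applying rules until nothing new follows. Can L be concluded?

Yes

From W and Z, R5 gives N.
From N and Z, R1 gives T.
From T and N, R11 gives C.
C and Z hold, so R follows (R4).
R and N hold, so U follows (R12).
U holds, so L follows (R8).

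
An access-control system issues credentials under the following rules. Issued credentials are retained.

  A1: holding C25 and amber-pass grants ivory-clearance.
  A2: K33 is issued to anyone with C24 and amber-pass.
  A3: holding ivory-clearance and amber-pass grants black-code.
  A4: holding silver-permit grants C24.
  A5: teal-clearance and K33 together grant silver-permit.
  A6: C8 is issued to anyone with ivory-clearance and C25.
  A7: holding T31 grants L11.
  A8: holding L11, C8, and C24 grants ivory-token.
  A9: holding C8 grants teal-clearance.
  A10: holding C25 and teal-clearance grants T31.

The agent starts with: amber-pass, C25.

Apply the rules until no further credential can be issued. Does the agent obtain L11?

Holding C25 and amber-pass grants ivory-clearance (A1).
Holding ivory-clearance and C25 grants C8 (A6).
Holding C8 grants teal-clearance (A9).
Holding C25 and teal-clearance grants T31 (A10).
Holding T31 grants L11 (A7).

Yes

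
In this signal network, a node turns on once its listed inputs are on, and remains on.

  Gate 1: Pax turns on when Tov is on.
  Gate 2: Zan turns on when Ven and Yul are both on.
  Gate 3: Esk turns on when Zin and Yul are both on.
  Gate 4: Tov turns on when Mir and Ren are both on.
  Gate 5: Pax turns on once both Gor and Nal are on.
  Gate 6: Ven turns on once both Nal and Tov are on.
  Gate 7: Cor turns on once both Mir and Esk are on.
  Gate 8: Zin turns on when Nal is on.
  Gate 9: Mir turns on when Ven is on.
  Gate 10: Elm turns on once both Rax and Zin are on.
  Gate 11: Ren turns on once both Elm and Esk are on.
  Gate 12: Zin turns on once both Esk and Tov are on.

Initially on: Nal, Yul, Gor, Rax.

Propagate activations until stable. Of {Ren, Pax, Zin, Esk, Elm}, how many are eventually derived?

Nal is on, so Zin turns on (Gate 8).
Gor and Nal are on, so Pax turns on (Gate 5).
Rax and Zin are on, so Elm turns on (Gate 10).
Zin and Yul are on, so Esk turns on (Gate 3).
Elm and Esk are on, so Ren turns on (Gate 11).
Ren: reached.
Pax: reached.
Zin: reached.
Esk: reached.
Elm: reached.
All 5 are reached.

5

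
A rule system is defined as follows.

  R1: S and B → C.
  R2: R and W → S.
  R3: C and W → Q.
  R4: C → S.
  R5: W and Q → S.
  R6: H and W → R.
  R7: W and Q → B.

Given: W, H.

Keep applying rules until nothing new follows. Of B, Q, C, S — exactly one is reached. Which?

S

From H and W, R6 gives R.
R and W hold, so S follows (R2).
C would need S and B (R1), but B is never established. B would need W and Q (R7), but Q is never established. Q would need C and W (R3), but C is never established.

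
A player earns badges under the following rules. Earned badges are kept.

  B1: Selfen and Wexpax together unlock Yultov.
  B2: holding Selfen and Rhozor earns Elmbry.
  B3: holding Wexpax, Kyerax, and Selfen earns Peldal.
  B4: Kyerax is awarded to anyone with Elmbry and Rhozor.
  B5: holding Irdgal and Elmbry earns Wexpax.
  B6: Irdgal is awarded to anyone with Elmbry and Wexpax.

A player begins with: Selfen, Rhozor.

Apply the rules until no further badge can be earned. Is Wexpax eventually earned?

Wexpax would need Irdgal and Elmbry (B5), but Irdgal is never earned.

No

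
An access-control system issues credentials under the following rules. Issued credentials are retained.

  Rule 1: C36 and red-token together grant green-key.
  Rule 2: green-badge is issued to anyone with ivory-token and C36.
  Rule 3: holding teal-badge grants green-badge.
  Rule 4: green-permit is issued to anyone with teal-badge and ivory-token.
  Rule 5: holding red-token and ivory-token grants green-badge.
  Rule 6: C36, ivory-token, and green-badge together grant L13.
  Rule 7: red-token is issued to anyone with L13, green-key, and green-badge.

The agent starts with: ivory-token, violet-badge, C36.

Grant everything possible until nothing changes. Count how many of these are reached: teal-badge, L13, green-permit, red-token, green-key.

1

Holding ivory-token and C36 grants green-badge (Rule 2).
Holding C36, ivory-token, and green-badge grants L13 (Rule 6).
No rule produces teal-badge, and it is not given.
L13: reached.
green-permit would need teal-badge and ivory-token (Rule 4), but teal-badge is never granted.
red-token would need L13, green-key, and green-badge (Rule 7), but green-key is never granted.
green-key would need C36 and red-token (Rule 1), but red-token is never granted.
Reached: L13 — 1 of the 5.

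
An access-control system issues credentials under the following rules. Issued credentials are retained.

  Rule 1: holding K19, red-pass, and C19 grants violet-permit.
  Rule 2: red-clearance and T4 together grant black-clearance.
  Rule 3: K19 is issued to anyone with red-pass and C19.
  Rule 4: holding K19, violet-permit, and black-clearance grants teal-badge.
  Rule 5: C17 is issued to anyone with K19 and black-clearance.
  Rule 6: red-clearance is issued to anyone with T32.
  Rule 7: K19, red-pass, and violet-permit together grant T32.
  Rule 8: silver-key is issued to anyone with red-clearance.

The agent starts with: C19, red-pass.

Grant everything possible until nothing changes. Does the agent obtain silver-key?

Holding red-pass and C19 grants K19 (Rule 3).
Holding K19, red-pass, and C19 grants violet-permit (Rule 1).
Holding K19, red-pass, and violet-permit grants T32 (Rule 7).
Holding T32 grants red-clearance (Rule 6).
Holding red-clearance grants silver-key (Rule 8).

Yes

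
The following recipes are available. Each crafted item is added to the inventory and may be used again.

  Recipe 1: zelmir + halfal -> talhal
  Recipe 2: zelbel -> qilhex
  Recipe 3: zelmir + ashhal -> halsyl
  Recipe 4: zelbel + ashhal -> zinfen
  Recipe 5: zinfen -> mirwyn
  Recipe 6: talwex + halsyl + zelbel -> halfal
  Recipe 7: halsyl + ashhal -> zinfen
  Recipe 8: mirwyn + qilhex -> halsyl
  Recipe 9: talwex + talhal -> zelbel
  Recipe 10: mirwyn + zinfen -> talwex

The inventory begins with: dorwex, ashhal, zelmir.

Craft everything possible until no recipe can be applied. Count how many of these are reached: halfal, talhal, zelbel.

halfal would need talwex, halsyl, and zelbel (Recipe 6), but zelbel is never obtained.
talhal would need zelmir and halfal (Recipe 1), but halfal is never obtained.
zelbel would need talwex and talhal (Recipe 9), but talhal is never obtained.
None of the 3 are reached.

0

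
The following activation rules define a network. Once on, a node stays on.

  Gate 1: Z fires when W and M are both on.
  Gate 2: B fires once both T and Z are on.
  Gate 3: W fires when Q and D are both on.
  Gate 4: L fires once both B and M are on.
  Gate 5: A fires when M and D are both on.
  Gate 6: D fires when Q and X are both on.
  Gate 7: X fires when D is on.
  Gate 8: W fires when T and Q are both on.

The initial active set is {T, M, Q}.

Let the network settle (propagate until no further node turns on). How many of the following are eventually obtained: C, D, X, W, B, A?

2

Gate 8: T and Q on → W on.
Gate 1: W and M on → Z on.
T and Z are on, so B fires (Gate 2).
No rule produces C, and it is not given.
D would need Q and X (Gate 6), but X never turns on.
X would need D (Gate 7), but D never turns on.
W: reached.
B: reached.
A would need M and D (Gate 5), but D never turns on.
Reached: W and B — 2 of the 6.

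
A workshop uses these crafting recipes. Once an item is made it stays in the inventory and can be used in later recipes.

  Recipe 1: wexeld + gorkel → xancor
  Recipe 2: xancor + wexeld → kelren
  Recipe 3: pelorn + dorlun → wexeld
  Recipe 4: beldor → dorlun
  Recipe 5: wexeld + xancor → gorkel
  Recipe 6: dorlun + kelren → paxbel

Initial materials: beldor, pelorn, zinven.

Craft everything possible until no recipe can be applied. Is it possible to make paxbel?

paxbel would need dorlun and kelren (Recipe 6), but kelren is never obtained.

No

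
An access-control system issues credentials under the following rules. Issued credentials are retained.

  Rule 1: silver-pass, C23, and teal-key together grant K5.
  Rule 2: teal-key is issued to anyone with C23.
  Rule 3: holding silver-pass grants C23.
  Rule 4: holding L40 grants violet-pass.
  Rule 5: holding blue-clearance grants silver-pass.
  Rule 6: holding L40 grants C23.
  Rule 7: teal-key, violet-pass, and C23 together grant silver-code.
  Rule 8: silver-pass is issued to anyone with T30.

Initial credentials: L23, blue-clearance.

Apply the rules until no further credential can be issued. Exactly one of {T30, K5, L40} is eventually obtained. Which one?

K5

Holding blue-clearance grants silver-pass (Rule 5).
Holding silver-pass grants C23 (Rule 3).
Holding C23 grants teal-key (Rule 2).
Holding silver-pass, C23, and teal-key grants K5 (Rule 1).
No rule produces L40, and it is not given. No rule produces T30, and it is not given.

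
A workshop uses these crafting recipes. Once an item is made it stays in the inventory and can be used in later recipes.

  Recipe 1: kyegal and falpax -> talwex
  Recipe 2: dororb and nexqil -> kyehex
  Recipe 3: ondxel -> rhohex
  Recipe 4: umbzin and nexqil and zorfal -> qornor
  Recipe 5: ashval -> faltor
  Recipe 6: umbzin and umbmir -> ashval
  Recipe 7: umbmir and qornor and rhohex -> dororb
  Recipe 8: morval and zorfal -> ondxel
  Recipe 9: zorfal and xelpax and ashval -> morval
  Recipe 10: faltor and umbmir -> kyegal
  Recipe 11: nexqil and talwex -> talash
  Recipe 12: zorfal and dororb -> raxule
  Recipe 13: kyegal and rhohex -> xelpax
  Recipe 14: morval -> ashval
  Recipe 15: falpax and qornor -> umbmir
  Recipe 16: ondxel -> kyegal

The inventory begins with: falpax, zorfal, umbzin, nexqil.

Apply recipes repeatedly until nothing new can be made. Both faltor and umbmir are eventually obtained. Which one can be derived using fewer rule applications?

umbmir: Using Recipe 4, umbzin, nexqil, and zorfal make qornor. Using Recipe 15, falpax and qornor make umbmir. [2 rule applications]
faltor: Using Recipe 4, umbzin, nexqil, and zorfal make qornor. falpax and qornor -> umbmir (Recipe 15). Using Recipe 6, umbzin and umbmir make ashval. ashval -> faltor (Recipe 5). [4 rule applications]
umbmir needs fewer.

umbmir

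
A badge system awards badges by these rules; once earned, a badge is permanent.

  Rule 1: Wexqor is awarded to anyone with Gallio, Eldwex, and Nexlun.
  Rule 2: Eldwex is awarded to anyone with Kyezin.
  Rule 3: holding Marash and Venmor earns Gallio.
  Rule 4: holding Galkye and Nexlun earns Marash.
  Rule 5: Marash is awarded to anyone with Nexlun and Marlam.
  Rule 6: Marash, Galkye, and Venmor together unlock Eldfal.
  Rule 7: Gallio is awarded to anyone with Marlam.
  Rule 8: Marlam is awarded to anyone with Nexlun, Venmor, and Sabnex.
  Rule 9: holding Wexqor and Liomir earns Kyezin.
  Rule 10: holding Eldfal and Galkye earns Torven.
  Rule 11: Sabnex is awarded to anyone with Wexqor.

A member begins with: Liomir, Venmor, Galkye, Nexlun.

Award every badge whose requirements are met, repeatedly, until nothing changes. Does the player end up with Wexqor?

Wexqor would need Gallio, Eldwex, and Nexlun (Rule 1), but Eldwex is never earned.

No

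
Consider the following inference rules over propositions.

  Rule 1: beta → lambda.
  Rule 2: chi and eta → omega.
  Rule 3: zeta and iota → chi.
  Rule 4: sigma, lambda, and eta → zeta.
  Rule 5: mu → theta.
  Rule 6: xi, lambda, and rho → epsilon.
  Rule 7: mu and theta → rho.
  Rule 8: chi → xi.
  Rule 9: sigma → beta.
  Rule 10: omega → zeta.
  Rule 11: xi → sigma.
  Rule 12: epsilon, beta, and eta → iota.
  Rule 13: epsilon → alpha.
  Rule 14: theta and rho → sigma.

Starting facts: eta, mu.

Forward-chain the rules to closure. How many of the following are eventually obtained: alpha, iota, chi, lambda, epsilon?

From mu, Rule 5 gives theta.
From mu and theta, Rule 7 gives rho.
theta and rho hold, so sigma follows (Rule 14).
From sigma, Rule 9 gives beta.
beta holds, so lambda follows (Rule 1).
alpha would need epsilon (Rule 13), but epsilon is never established.
iota would need epsilon, beta, and eta (Rule 12), but epsilon is never established.
chi would need zeta and iota (Rule 3), but iota is never established.
lambda: reached.
epsilon would need xi, lambda, and rho (Rule 6), but xi is never established.
Reached: lambda — 1 of the 5.

1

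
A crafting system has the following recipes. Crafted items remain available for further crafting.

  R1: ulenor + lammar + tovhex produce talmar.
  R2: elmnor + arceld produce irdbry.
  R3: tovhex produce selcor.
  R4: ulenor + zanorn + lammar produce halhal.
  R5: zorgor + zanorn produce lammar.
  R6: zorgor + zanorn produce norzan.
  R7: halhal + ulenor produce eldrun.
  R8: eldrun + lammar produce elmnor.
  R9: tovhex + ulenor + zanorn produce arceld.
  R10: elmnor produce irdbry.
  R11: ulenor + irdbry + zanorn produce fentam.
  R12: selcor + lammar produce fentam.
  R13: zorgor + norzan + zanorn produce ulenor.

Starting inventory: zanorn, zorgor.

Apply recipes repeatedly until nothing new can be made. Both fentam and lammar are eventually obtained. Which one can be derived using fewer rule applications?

lammar: zorgor + zanorn → lammar (R5). [1 rule application]
fentam: zorgor + zanorn → lammar (R5). Using R6, zorgor and zanorn make norzan. Using R13, zorgor, norzan, and zanorn make ulenor. Using R4, ulenor, zanorn, and lammar make halhal. halhal + ulenor → eldrun (R7). eldrun + lammar → elmnor (R8). Using R10, elmnor makes irdbry. ulenor + irdbry + zanorn → fentam (R11). [8 rule applications]
lammar needs fewer.

lammar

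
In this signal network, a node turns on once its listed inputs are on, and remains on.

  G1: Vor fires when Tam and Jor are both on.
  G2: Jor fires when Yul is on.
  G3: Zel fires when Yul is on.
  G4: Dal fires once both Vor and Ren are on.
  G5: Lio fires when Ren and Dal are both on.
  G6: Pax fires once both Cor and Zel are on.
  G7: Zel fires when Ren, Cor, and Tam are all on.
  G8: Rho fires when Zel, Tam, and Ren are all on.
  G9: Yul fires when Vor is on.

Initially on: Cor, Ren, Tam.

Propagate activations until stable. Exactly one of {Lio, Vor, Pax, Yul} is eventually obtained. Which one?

Pax

G7: Ren, Cor, and Tam on → Zel on.
Cor and Zel are on, so Pax fires (G6).
Yul would need Vor (G9), but Vor never turns on. Lio would need Ren and Dal (G5), but Dal never turns on. Vor would need Tam and Jor (G1), but Jor never turns on.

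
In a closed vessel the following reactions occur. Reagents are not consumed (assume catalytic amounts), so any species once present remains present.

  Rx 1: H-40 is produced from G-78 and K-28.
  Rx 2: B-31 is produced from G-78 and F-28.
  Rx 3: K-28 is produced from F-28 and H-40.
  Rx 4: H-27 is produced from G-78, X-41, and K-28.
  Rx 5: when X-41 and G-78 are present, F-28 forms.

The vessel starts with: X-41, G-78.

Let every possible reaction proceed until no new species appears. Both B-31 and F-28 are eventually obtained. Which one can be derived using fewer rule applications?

F-28

F-28: X-41 and G-78 present → F-28 forms (Rx 5). [1 rule application]
B-31: X-41 and G-78 present → F-28 forms (Rx 5). G-78 and F-28 present → B-31 forms (Rx 2). [2 rule applications]
F-28 needs fewer.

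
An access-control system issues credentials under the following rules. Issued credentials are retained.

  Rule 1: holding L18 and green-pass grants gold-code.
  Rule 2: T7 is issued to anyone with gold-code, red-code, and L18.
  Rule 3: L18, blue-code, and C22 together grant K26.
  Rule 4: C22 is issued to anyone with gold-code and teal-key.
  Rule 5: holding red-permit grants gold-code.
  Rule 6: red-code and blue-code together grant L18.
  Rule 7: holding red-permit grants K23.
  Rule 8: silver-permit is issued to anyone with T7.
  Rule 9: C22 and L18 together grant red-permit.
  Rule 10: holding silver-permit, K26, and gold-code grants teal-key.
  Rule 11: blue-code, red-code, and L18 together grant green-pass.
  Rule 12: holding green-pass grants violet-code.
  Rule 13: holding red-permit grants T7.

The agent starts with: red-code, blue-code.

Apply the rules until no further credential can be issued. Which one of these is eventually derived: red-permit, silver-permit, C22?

Holding red-code and blue-code grants L18 (Rule 6).
Holding blue-code, red-code, and L18 grants green-pass (Rule 11).
Holding L18 and green-pass grants gold-code (Rule 1).
Holding gold-code, red-code, and L18 grants T7 (Rule 2).
Holding T7 grants silver-permit (Rule 8).
C22 would need gold-code and teal-key (Rule 4), but teal-key is never granted. red-permit would need C22 and L18 (Rule 9), but C22 is never granted.

silver-permit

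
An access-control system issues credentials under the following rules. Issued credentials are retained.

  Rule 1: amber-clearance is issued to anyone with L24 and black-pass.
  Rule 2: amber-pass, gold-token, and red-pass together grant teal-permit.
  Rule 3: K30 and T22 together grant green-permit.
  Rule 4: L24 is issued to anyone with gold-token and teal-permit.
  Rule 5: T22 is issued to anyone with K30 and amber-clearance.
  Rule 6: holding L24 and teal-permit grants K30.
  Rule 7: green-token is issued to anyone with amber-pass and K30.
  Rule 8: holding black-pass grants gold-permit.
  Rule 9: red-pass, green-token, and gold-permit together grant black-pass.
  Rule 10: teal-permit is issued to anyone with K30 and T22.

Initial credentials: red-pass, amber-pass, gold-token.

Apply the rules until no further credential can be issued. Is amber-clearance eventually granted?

No

amber-clearance would need L24 and black-pass (Rule 1), but black-pass is never granted.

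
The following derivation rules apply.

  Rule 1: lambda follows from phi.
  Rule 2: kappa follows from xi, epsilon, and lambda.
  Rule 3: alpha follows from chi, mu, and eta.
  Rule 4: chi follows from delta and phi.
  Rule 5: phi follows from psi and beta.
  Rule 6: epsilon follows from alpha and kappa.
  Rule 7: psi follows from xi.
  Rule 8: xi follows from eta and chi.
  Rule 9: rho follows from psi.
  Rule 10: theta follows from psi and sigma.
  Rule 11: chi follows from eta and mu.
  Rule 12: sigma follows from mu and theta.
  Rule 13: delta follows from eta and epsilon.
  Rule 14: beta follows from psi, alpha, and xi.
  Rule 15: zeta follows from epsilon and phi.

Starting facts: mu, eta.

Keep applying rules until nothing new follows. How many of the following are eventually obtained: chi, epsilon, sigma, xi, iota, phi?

3

eta and mu hold, so chi follows (Rule 11).
chi, mu, and eta hold, so alpha follows (Rule 3).
eta and chi hold, so xi follows (Rule 8).
From xi, Rule 7 gives psi.
From psi, alpha, and xi, Rule 14 gives beta.
psi and beta hold, so phi follows (Rule 5).
chi: reached.
epsilon would need alpha and kappa (Rule 6), but kappa is never established.
sigma would need mu and theta (Rule 12), but theta is never established.
xi: reached.
No rule produces iota, and it is not given.
phi: reached.
Reached: chi, xi, and phi — 3 of the 6.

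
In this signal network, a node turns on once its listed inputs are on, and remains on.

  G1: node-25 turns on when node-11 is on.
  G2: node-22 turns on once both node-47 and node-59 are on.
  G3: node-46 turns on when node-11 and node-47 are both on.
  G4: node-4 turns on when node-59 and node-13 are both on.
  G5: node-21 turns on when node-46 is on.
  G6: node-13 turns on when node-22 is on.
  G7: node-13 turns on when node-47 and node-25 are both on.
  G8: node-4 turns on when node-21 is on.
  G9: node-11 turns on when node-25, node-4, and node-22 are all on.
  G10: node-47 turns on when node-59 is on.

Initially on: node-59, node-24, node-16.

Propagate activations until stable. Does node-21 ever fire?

No

node-21 would need node-46 (G5), but node-46 never turns on.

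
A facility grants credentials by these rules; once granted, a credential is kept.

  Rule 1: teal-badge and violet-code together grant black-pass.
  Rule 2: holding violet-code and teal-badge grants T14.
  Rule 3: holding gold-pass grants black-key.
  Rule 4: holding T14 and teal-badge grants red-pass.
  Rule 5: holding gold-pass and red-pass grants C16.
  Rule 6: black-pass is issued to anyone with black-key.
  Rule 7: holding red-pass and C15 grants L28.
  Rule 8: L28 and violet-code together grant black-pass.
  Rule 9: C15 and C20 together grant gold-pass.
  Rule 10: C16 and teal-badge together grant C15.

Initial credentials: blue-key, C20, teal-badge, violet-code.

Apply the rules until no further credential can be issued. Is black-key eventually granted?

No

black-key would need gold-pass (Rule 3), but gold-pass is never granted.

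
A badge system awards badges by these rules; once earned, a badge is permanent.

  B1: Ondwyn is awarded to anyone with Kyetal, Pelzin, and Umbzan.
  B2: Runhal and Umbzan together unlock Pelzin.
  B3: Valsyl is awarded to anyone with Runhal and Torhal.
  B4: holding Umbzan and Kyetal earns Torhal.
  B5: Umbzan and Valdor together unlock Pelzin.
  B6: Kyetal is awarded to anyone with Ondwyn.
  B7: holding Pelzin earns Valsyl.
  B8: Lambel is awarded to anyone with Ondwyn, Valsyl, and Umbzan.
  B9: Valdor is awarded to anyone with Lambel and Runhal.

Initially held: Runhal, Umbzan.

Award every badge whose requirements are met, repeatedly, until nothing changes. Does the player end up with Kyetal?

Kyetal would need Ondwyn (B6), but Ondwyn is never earned.

No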